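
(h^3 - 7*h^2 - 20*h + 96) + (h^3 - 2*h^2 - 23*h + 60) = 2*h^3 - 9*h^2 - 43*h + 156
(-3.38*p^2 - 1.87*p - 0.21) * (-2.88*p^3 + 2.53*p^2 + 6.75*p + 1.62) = 9.7344*p^5 - 3.1658*p^4 - 26.9413*p^3 - 18.6294*p^2 - 4.4469*p - 0.3402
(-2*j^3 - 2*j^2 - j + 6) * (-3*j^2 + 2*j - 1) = 6*j^5 + 2*j^4 + j^3 - 18*j^2 + 13*j - 6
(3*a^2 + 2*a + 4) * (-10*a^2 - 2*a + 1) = -30*a^4 - 26*a^3 - 41*a^2 - 6*a + 4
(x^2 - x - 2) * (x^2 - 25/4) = x^4 - x^3 - 33*x^2/4 + 25*x/4 + 25/2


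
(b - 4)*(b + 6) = b^2 + 2*b - 24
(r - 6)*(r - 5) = r^2 - 11*r + 30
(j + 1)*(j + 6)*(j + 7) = j^3 + 14*j^2 + 55*j + 42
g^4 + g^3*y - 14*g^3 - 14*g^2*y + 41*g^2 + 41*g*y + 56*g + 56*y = (g - 8)*(g - 7)*(g + 1)*(g + y)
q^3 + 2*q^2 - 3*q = q*(q - 1)*(q + 3)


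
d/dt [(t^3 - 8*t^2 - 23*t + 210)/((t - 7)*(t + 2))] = (t^2 + 4*t + 28)/(t^2 + 4*t + 4)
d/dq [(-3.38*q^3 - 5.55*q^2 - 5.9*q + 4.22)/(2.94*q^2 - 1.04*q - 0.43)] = (-9.9372*q^4 + 7.0304*q^3 + 27.4782*q^2 - 20.0406*q + 6.9258)/(8.6436*q^4 - 6.1152*q^3 - 1.4468*q^2 + 0.8944*q + 0.1849)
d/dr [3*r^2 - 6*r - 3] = 6*r - 6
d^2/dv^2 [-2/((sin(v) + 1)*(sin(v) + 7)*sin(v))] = 2*(9*sin(v)^2 + 79*sin(v) + 179 - 139/sin(v) - 238/sin(v)^2 - 98/sin(v)^3)/((sin(v) + 1)^2*(sin(v) + 7)^3)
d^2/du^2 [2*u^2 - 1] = 4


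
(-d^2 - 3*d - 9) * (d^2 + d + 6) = -d^4 - 4*d^3 - 18*d^2 - 27*d - 54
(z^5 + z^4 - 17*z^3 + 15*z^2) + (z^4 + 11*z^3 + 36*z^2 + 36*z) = z^5 + 2*z^4 - 6*z^3 + 51*z^2 + 36*z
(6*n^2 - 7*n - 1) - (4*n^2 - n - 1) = 2*n^2 - 6*n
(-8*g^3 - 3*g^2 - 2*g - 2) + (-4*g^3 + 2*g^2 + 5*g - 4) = -12*g^3 - g^2 + 3*g - 6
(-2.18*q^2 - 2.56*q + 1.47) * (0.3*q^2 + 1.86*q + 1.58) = -0.654*q^4 - 4.8228*q^3 - 7.765*q^2 - 1.3106*q + 2.3226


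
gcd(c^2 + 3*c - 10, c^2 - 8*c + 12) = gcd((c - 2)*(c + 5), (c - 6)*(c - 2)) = c - 2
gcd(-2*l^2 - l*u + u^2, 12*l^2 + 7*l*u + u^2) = 1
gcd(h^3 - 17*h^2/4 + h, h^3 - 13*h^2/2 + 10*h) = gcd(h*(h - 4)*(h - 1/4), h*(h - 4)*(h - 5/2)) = h^2 - 4*h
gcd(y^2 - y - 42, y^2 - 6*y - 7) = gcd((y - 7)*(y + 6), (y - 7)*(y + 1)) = y - 7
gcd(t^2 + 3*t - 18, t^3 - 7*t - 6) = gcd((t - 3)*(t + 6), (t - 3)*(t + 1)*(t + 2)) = t - 3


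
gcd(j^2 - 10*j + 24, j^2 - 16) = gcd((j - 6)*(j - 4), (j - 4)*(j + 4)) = j - 4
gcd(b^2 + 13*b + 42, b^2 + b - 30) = b + 6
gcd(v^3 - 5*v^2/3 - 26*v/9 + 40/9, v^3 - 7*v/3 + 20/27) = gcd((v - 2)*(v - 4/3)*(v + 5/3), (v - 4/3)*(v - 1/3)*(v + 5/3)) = v^2 + v/3 - 20/9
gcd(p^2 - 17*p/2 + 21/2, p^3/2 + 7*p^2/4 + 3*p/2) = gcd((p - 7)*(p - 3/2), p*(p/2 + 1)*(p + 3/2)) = 1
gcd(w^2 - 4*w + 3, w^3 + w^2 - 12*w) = w - 3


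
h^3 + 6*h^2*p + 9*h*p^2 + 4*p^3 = (h + p)^2*(h + 4*p)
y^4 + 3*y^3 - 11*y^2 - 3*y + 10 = (y - 2)*(y - 1)*(y + 1)*(y + 5)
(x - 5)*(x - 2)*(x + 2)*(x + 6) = x^4 + x^3 - 34*x^2 - 4*x + 120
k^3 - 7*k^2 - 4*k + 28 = (k - 7)*(k - 2)*(k + 2)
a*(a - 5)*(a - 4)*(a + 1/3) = a^4 - 26*a^3/3 + 17*a^2 + 20*a/3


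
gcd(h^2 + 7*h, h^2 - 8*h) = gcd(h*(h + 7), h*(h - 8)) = h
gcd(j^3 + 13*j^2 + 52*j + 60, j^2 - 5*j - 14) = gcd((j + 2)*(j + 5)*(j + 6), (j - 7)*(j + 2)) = j + 2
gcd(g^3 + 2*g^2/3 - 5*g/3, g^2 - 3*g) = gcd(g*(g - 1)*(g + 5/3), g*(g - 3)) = g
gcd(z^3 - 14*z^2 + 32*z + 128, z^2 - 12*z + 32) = z - 8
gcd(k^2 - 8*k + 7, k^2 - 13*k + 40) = 1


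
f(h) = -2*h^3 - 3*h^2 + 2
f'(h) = -6*h^2 - 6*h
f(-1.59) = 2.46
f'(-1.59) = -5.63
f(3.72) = -142.47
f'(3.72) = -105.35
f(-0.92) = 1.02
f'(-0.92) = 0.44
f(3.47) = -117.69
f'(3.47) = -93.07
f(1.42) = -9.78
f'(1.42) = -20.62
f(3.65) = -135.22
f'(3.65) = -101.84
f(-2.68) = 18.95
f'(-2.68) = -27.01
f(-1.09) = 1.03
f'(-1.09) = -0.59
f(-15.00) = 6077.00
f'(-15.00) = -1260.00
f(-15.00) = 6077.00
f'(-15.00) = -1260.00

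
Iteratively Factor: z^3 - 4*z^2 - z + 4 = (z + 1)*(z^2 - 5*z + 4) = (z - 1)*(z + 1)*(z - 4)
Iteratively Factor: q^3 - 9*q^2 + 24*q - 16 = (q - 4)*(q^2 - 5*q + 4) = (q - 4)*(q - 1)*(q - 4)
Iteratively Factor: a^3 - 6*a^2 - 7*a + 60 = (a - 5)*(a^2 - a - 12) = (a - 5)*(a - 4)*(a + 3)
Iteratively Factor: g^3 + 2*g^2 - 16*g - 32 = (g + 2)*(g^2 - 16) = (g - 4)*(g + 2)*(g + 4)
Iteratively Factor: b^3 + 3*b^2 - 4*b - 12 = (b + 3)*(b^2 - 4) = (b + 2)*(b + 3)*(b - 2)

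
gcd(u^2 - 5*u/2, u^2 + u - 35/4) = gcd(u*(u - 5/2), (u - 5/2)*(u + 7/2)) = u - 5/2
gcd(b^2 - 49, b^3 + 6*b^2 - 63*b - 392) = b + 7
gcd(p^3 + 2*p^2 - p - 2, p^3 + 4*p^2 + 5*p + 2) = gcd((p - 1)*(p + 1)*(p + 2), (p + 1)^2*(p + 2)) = p^2 + 3*p + 2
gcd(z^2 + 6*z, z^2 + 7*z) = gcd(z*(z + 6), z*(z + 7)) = z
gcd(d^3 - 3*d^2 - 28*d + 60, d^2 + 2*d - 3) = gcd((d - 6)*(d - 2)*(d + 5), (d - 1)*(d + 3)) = 1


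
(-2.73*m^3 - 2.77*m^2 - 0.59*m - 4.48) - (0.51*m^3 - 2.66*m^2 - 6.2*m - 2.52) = -3.24*m^3 - 0.11*m^2 + 5.61*m - 1.96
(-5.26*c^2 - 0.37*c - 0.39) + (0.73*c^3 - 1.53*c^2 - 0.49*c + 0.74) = 0.73*c^3 - 6.79*c^2 - 0.86*c + 0.35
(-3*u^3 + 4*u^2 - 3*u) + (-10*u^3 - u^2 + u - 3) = -13*u^3 + 3*u^2 - 2*u - 3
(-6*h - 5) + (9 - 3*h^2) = -3*h^2 - 6*h + 4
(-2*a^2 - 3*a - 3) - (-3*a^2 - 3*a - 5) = a^2 + 2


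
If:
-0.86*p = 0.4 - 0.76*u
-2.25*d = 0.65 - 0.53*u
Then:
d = 0.235555555555556*u - 0.288888888888889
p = 0.883720930232558*u - 0.465116279069767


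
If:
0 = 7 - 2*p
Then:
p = 7/2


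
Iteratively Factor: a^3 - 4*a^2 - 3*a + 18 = (a - 3)*(a^2 - a - 6) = (a - 3)^2*(a + 2)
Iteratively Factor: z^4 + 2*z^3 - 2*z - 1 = (z + 1)*(z^3 + z^2 - z - 1) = (z + 1)^2*(z^2 - 1) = (z - 1)*(z + 1)^2*(z + 1)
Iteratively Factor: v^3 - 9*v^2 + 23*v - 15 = (v - 1)*(v^2 - 8*v + 15) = (v - 3)*(v - 1)*(v - 5)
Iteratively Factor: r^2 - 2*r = (r - 2)*(r)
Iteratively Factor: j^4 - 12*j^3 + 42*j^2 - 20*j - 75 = (j - 5)*(j^3 - 7*j^2 + 7*j + 15) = (j - 5)*(j - 3)*(j^2 - 4*j - 5) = (j - 5)^2*(j - 3)*(j + 1)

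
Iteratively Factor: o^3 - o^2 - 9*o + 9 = (o - 3)*(o^2 + 2*o - 3) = (o - 3)*(o - 1)*(o + 3)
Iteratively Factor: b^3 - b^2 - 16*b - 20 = (b + 2)*(b^2 - 3*b - 10) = (b + 2)^2*(b - 5)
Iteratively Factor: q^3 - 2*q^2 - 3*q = (q)*(q^2 - 2*q - 3) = q*(q - 3)*(q + 1)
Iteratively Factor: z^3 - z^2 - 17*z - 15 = (z + 1)*(z^2 - 2*z - 15) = (z + 1)*(z + 3)*(z - 5)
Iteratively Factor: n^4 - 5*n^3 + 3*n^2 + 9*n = (n - 3)*(n^3 - 2*n^2 - 3*n) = n*(n - 3)*(n^2 - 2*n - 3) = n*(n - 3)*(n + 1)*(n - 3)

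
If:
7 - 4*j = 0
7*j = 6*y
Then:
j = 7/4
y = 49/24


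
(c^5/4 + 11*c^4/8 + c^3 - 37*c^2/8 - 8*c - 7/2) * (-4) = -c^5 - 11*c^4/2 - 4*c^3 + 37*c^2/2 + 32*c + 14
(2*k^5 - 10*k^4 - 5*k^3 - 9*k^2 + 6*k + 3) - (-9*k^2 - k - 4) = 2*k^5 - 10*k^4 - 5*k^3 + 7*k + 7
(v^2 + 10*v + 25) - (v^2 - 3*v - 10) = 13*v + 35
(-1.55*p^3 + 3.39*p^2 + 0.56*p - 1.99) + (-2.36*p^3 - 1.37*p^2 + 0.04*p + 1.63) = -3.91*p^3 + 2.02*p^2 + 0.6*p - 0.36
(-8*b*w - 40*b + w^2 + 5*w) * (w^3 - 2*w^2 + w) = -8*b*w^4 - 24*b*w^3 + 72*b*w^2 - 40*b*w + w^5 + 3*w^4 - 9*w^3 + 5*w^2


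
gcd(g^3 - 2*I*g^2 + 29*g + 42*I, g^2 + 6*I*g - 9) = g + 3*I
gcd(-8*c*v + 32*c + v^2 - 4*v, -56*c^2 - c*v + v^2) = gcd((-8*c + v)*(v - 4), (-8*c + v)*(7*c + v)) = -8*c + v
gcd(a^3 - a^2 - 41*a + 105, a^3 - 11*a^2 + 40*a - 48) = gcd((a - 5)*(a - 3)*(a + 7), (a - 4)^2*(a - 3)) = a - 3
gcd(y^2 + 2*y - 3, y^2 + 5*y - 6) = y - 1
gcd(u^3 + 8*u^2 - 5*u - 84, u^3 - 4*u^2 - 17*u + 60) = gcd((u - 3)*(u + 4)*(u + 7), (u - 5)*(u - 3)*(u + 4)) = u^2 + u - 12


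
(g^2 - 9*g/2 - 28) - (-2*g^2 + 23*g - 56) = 3*g^2 - 55*g/2 + 28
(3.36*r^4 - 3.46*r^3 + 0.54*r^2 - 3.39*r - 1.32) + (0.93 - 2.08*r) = 3.36*r^4 - 3.46*r^3 + 0.54*r^2 - 5.47*r - 0.39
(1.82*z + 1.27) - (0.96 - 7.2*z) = 9.02*z + 0.31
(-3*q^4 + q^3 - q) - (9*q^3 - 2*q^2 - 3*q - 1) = -3*q^4 - 8*q^3 + 2*q^2 + 2*q + 1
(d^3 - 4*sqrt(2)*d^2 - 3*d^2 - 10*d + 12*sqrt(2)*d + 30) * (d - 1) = d^4 - 4*sqrt(2)*d^3 - 4*d^3 - 7*d^2 + 16*sqrt(2)*d^2 - 12*sqrt(2)*d + 40*d - 30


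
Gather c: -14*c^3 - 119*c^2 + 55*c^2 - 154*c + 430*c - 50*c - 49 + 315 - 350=-14*c^3 - 64*c^2 + 226*c - 84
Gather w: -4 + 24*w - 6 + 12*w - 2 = 36*w - 12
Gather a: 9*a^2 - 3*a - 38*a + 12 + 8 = 9*a^2 - 41*a + 20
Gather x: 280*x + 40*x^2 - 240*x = 40*x^2 + 40*x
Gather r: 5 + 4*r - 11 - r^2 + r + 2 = -r^2 + 5*r - 4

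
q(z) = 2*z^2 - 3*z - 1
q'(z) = 4*z - 3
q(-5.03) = 64.69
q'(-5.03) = -23.12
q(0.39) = -1.87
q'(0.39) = -1.44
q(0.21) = -1.54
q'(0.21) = -2.16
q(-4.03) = 43.57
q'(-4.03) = -19.12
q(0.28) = -1.68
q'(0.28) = -1.88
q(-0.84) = 2.93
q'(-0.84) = -6.36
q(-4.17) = 46.29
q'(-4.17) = -19.68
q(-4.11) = 45.11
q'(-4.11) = -19.44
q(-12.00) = 323.00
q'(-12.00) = -51.00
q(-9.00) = 188.00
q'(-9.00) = -39.00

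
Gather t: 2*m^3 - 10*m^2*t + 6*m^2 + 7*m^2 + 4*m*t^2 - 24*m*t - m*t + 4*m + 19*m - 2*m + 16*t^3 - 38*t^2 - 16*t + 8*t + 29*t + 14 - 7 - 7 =2*m^3 + 13*m^2 + 21*m + 16*t^3 + t^2*(4*m - 38) + t*(-10*m^2 - 25*m + 21)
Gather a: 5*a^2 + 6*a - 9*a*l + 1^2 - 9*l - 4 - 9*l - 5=5*a^2 + a*(6 - 9*l) - 18*l - 8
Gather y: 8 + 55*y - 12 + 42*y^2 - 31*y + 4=42*y^2 + 24*y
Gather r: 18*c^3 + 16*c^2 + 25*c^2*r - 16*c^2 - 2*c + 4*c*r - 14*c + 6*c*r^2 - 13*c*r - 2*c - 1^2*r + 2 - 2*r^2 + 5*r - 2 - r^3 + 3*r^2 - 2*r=18*c^3 - 18*c - r^3 + r^2*(6*c + 1) + r*(25*c^2 - 9*c + 2)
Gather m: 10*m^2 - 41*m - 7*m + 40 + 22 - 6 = 10*m^2 - 48*m + 56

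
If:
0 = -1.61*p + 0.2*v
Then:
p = 0.124223602484472*v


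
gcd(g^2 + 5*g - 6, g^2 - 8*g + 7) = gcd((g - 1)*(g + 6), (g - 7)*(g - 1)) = g - 1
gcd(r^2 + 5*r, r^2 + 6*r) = r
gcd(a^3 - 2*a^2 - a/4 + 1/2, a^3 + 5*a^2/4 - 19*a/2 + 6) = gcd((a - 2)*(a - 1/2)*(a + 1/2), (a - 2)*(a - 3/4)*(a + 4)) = a - 2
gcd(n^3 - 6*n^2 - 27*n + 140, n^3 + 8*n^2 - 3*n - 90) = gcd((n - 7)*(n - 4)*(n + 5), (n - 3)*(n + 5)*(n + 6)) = n + 5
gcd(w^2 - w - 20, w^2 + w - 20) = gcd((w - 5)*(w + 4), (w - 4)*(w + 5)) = 1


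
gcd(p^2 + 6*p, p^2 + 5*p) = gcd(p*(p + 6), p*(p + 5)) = p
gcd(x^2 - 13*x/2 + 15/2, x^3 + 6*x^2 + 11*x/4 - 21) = x - 3/2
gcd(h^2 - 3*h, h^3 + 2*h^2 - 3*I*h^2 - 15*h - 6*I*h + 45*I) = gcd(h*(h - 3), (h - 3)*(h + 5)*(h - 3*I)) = h - 3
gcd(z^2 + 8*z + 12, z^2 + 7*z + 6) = z + 6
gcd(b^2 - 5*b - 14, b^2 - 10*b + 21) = b - 7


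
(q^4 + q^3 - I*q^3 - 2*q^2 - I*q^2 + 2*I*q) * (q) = q^5 + q^4 - I*q^4 - 2*q^3 - I*q^3 + 2*I*q^2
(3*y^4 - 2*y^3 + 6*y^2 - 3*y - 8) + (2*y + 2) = 3*y^4 - 2*y^3 + 6*y^2 - y - 6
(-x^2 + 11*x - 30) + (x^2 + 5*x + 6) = 16*x - 24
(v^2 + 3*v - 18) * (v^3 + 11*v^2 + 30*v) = v^5 + 14*v^4 + 45*v^3 - 108*v^2 - 540*v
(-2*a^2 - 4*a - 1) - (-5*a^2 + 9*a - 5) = 3*a^2 - 13*a + 4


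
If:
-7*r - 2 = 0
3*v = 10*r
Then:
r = -2/7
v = -20/21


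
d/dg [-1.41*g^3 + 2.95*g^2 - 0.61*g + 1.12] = -4.23*g^2 + 5.9*g - 0.61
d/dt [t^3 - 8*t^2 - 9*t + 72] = 3*t^2 - 16*t - 9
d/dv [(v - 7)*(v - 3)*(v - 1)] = 3*v^2 - 22*v + 31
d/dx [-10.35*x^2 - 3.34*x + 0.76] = -20.7*x - 3.34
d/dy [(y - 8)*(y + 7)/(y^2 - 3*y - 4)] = 2*(-y^2 + 52*y - 82)/(y^4 - 6*y^3 + y^2 + 24*y + 16)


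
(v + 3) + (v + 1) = 2*v + 4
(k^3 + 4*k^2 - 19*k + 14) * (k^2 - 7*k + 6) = k^5 - 3*k^4 - 41*k^3 + 171*k^2 - 212*k + 84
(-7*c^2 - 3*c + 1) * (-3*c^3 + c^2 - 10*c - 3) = 21*c^5 + 2*c^4 + 64*c^3 + 52*c^2 - c - 3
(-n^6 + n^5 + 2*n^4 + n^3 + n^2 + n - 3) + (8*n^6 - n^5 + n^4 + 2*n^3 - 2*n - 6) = 7*n^6 + 3*n^4 + 3*n^3 + n^2 - n - 9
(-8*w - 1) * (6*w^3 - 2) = -48*w^4 - 6*w^3 + 16*w + 2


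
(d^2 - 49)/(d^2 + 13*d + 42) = (d - 7)/(d + 6)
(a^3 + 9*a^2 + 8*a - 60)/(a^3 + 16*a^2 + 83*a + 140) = (a^2 + 4*a - 12)/(a^2 + 11*a + 28)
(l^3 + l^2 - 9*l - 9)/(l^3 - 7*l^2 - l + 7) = (l^2 - 9)/(l^2 - 8*l + 7)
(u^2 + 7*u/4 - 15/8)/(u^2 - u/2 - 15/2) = (u - 3/4)/(u - 3)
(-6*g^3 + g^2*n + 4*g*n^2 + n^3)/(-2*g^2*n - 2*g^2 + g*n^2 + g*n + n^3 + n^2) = (3*g + n)/(n + 1)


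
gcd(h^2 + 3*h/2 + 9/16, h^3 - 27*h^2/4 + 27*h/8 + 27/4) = h + 3/4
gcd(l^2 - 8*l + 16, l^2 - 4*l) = l - 4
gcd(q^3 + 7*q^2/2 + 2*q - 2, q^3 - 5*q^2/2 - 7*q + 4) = q^2 + 3*q/2 - 1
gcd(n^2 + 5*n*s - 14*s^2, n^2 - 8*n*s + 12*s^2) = -n + 2*s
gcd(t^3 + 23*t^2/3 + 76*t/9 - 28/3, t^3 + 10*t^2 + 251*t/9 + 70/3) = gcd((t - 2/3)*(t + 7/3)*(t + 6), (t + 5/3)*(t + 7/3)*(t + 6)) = t^2 + 25*t/3 + 14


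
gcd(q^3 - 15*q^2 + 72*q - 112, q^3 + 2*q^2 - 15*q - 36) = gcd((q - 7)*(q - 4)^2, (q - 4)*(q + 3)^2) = q - 4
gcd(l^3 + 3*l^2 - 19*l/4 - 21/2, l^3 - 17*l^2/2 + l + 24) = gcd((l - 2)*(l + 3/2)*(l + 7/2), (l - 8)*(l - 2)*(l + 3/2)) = l^2 - l/2 - 3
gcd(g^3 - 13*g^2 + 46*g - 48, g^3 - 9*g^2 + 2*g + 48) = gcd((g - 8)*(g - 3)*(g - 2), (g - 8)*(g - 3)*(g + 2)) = g^2 - 11*g + 24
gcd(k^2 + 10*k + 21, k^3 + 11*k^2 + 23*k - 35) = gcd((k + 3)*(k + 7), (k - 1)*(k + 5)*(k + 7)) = k + 7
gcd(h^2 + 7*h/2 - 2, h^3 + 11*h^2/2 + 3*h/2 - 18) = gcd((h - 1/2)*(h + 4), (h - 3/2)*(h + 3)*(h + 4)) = h + 4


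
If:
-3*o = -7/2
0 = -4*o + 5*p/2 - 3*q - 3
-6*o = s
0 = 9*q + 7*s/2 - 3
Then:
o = 7/6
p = 101/15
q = 55/18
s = -7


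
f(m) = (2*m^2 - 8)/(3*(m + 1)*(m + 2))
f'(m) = 4*m/(3*(m + 1)*(m + 2)) - (2*m^2 - 8)/(3*(m + 1)*(m + 2)^2) - (2*m^2 - 8)/(3*(m + 1)^2*(m + 2)) = 2/(m^2 + 2*m + 1)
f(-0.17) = -1.74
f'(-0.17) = 2.90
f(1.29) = -0.21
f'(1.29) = 0.38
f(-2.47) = 2.03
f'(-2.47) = 0.93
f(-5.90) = 1.07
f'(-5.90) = 0.08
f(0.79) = -0.45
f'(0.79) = 0.62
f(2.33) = 0.07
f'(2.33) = 0.18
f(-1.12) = 17.33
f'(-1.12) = 138.89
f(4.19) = 0.28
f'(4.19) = 0.07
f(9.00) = 0.47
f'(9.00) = 0.02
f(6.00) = 0.38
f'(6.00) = 0.04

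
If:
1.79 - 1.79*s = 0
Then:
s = 1.00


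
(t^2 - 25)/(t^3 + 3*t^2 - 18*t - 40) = (t - 5)/(t^2 - 2*t - 8)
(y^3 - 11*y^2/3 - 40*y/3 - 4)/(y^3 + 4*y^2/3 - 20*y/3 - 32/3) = (3*y^2 - 17*y - 6)/(3*y^2 - 2*y - 16)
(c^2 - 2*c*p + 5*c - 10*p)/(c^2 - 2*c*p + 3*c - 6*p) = (c + 5)/(c + 3)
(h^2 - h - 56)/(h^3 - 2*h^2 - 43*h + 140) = (h - 8)/(h^2 - 9*h + 20)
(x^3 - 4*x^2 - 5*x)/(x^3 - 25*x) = (x + 1)/(x + 5)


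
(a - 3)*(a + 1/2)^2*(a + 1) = a^4 - a^3 - 19*a^2/4 - 7*a/2 - 3/4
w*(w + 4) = w^2 + 4*w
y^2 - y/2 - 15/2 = (y - 3)*(y + 5/2)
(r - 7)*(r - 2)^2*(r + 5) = r^4 - 6*r^3 - 23*r^2 + 132*r - 140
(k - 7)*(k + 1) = k^2 - 6*k - 7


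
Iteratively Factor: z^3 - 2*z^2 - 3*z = (z)*(z^2 - 2*z - 3) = z*(z - 3)*(z + 1)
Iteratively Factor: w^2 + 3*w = (w)*(w + 3)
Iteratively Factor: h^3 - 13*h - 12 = (h + 1)*(h^2 - h - 12) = (h - 4)*(h + 1)*(h + 3)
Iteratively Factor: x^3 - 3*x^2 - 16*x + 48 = (x + 4)*(x^2 - 7*x + 12) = (x - 4)*(x + 4)*(x - 3)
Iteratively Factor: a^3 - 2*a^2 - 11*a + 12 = (a + 3)*(a^2 - 5*a + 4) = (a - 1)*(a + 3)*(a - 4)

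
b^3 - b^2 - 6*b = b*(b - 3)*(b + 2)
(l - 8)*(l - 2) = l^2 - 10*l + 16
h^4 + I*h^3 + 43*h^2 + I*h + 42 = (h - 6*I)*(h - I)*(h + I)*(h + 7*I)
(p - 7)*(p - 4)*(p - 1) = p^3 - 12*p^2 + 39*p - 28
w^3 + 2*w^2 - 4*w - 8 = (w - 2)*(w + 2)^2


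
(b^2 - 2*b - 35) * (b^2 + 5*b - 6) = b^4 + 3*b^3 - 51*b^2 - 163*b + 210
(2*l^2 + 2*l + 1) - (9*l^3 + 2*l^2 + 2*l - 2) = 3 - 9*l^3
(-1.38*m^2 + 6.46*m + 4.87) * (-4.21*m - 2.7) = 5.8098*m^3 - 23.4706*m^2 - 37.9447*m - 13.149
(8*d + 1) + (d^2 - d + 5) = d^2 + 7*d + 6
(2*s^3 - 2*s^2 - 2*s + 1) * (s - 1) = 2*s^4 - 4*s^3 + 3*s - 1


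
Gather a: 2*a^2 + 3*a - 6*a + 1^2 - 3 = 2*a^2 - 3*a - 2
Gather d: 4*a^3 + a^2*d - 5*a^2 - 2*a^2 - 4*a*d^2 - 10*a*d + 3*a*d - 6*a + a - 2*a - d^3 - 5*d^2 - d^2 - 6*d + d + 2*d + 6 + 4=4*a^3 - 7*a^2 - 7*a - d^3 + d^2*(-4*a - 6) + d*(a^2 - 7*a - 3) + 10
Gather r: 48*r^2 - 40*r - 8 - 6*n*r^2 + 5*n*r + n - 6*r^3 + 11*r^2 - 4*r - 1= n - 6*r^3 + r^2*(59 - 6*n) + r*(5*n - 44) - 9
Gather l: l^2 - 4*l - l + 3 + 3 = l^2 - 5*l + 6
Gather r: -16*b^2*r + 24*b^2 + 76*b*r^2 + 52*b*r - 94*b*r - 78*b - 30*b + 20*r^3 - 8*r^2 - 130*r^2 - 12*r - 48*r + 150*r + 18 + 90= 24*b^2 - 108*b + 20*r^3 + r^2*(76*b - 138) + r*(-16*b^2 - 42*b + 90) + 108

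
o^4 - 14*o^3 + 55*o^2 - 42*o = o*(o - 7)*(o - 6)*(o - 1)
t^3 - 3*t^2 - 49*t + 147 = (t - 7)*(t - 3)*(t + 7)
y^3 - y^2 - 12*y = y*(y - 4)*(y + 3)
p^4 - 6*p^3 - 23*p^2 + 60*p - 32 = (p - 8)*(p - 1)^2*(p + 4)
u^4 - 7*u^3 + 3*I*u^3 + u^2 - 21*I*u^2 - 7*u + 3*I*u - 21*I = (u - 7)*(u - I)*(u + I)*(u + 3*I)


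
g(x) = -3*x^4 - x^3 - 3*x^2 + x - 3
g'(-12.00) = 20377.00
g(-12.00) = -60927.00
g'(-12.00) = 20377.00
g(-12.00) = -60927.00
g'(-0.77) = 9.32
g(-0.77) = -6.15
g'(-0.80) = 10.02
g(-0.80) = -6.44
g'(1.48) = -53.35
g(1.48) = -25.73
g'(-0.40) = 3.69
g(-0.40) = -3.89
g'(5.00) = -1604.00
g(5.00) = -2073.00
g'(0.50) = -4.25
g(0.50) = -3.56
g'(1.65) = -70.97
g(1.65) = -36.25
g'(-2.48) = 180.46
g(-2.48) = -122.16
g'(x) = -12*x^3 - 3*x^2 - 6*x + 1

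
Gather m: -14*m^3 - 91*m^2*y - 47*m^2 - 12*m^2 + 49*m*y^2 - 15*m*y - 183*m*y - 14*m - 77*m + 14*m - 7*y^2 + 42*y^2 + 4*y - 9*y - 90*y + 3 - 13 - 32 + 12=-14*m^3 + m^2*(-91*y - 59) + m*(49*y^2 - 198*y - 77) + 35*y^2 - 95*y - 30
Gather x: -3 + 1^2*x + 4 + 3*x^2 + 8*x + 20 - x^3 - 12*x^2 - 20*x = -x^3 - 9*x^2 - 11*x + 21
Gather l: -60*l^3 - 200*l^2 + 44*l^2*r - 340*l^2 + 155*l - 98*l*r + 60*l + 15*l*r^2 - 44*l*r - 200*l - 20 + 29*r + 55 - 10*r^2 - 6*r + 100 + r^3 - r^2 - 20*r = -60*l^3 + l^2*(44*r - 540) + l*(15*r^2 - 142*r + 15) + r^3 - 11*r^2 + 3*r + 135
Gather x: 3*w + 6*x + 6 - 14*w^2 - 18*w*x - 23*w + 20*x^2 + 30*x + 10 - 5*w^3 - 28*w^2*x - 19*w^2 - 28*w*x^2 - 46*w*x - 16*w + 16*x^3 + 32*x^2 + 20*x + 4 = -5*w^3 - 33*w^2 - 36*w + 16*x^3 + x^2*(52 - 28*w) + x*(-28*w^2 - 64*w + 56) + 20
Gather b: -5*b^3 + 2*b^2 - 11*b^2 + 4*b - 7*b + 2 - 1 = -5*b^3 - 9*b^2 - 3*b + 1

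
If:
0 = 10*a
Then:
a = 0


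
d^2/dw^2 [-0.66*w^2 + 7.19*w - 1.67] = -1.32000000000000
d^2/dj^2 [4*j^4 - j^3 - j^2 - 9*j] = 48*j^2 - 6*j - 2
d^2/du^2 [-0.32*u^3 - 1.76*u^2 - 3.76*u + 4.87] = -1.92*u - 3.52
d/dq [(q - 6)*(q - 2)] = 2*q - 8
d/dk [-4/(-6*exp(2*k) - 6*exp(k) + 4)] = (-12*exp(k) - 6)*exp(k)/(3*exp(2*k) + 3*exp(k) - 2)^2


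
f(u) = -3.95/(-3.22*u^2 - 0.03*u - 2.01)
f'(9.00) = -0.00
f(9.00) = 0.02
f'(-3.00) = 0.08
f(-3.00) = 0.13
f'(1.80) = -0.29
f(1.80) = 0.32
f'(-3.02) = 0.08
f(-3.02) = 0.13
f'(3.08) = -0.07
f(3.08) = 0.12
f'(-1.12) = 0.78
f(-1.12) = 0.66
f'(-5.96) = 0.01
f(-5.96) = 0.03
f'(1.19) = -0.70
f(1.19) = 0.60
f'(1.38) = -0.53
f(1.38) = 0.48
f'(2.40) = -0.14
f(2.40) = 0.19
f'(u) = -3.95*(6.44*u + 0.03)/(-3.22*u^2 - 0.03*u - 2.01)^2 = (-25.438*u - 0.1185)/(3.22*u^2 + 0.03*u + 2.01)^2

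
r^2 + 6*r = r*(r + 6)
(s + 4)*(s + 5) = s^2 + 9*s + 20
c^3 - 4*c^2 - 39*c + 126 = (c - 7)*(c - 3)*(c + 6)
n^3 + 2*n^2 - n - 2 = (n - 1)*(n + 1)*(n + 2)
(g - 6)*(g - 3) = g^2 - 9*g + 18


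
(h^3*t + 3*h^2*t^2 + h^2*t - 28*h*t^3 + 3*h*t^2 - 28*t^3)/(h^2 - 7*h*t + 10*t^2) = t*(h^3 + 3*h^2*t + h^2 - 28*h*t^2 + 3*h*t - 28*t^2)/(h^2 - 7*h*t + 10*t^2)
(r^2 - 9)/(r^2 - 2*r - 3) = (r + 3)/(r + 1)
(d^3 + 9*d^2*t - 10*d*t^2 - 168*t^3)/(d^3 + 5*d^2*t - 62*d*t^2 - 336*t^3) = (-d + 4*t)/(-d + 8*t)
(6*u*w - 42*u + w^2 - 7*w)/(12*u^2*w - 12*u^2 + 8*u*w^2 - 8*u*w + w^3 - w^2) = (w - 7)/(2*u*w - 2*u + w^2 - w)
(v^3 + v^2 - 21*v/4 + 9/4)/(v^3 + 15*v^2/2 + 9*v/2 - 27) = (v - 1/2)/(v + 6)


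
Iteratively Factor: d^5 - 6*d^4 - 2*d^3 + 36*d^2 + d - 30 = (d - 3)*(d^4 - 3*d^3 - 11*d^2 + 3*d + 10) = (d - 3)*(d - 1)*(d^3 - 2*d^2 - 13*d - 10) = (d - 3)*(d - 1)*(d + 2)*(d^2 - 4*d - 5) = (d - 3)*(d - 1)*(d + 1)*(d + 2)*(d - 5)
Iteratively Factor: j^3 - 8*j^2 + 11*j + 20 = (j - 5)*(j^2 - 3*j - 4) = (j - 5)*(j - 4)*(j + 1)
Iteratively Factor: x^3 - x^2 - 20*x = (x + 4)*(x^2 - 5*x) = (x - 5)*(x + 4)*(x)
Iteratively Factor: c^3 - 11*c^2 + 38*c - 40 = (c - 5)*(c^2 - 6*c + 8) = (c - 5)*(c - 4)*(c - 2)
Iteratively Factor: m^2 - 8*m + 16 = (m - 4)*(m - 4)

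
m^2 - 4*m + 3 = (m - 3)*(m - 1)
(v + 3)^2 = v^2 + 6*v + 9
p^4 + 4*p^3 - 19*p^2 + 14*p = p*(p - 2)*(p - 1)*(p + 7)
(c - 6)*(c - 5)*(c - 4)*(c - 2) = c^4 - 17*c^3 + 104*c^2 - 268*c + 240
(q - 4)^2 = q^2 - 8*q + 16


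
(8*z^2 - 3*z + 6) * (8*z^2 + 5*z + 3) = 64*z^4 + 16*z^3 + 57*z^2 + 21*z + 18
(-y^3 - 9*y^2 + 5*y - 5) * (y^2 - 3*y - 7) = -y^5 - 6*y^4 + 39*y^3 + 43*y^2 - 20*y + 35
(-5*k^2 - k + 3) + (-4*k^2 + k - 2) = 1 - 9*k^2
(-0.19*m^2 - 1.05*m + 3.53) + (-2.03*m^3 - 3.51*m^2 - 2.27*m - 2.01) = -2.03*m^3 - 3.7*m^2 - 3.32*m + 1.52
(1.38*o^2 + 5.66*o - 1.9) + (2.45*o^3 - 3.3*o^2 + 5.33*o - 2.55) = 2.45*o^3 - 1.92*o^2 + 10.99*o - 4.45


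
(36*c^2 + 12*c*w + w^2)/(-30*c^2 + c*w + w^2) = (6*c + w)/(-5*c + w)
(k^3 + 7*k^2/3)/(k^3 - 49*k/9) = 3*k/(3*k - 7)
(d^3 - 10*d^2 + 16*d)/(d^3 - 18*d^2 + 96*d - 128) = d/(d - 8)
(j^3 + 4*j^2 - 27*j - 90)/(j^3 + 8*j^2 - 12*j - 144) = (j^2 - 2*j - 15)/(j^2 + 2*j - 24)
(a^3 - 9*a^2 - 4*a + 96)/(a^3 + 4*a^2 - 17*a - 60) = (a - 8)/(a + 5)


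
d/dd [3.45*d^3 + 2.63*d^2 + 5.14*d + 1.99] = 10.35*d^2 + 5.26*d + 5.14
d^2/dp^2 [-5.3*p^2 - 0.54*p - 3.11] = -10.6000000000000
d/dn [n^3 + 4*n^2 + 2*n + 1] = 3*n^2 + 8*n + 2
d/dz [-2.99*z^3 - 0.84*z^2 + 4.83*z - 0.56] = -8.97*z^2 - 1.68*z + 4.83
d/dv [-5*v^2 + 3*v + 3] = 3 - 10*v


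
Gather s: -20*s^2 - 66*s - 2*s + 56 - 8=-20*s^2 - 68*s + 48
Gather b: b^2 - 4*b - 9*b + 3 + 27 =b^2 - 13*b + 30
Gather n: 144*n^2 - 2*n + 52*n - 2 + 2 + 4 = 144*n^2 + 50*n + 4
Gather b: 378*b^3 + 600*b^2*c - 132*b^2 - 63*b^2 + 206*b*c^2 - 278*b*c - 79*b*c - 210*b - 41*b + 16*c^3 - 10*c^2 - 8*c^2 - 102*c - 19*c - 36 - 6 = 378*b^3 + b^2*(600*c - 195) + b*(206*c^2 - 357*c - 251) + 16*c^3 - 18*c^2 - 121*c - 42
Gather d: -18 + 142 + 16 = 140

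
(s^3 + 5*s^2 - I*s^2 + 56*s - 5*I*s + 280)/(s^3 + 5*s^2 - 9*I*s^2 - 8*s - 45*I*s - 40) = (s + 7*I)/(s - I)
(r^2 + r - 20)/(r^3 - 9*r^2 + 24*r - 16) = (r + 5)/(r^2 - 5*r + 4)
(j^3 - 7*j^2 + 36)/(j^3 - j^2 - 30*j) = (j^2 - j - 6)/(j*(j + 5))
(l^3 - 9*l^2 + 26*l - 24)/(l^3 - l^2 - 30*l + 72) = (l - 2)/(l + 6)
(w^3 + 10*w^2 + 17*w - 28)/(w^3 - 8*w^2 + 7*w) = (w^2 + 11*w + 28)/(w*(w - 7))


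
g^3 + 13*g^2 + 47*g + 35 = (g + 1)*(g + 5)*(g + 7)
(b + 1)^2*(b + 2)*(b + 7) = b^4 + 11*b^3 + 33*b^2 + 37*b + 14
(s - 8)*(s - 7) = s^2 - 15*s + 56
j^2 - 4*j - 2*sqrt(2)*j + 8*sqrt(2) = (j - 4)*(j - 2*sqrt(2))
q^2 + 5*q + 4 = (q + 1)*(q + 4)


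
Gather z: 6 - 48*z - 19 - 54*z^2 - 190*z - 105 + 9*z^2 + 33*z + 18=-45*z^2 - 205*z - 100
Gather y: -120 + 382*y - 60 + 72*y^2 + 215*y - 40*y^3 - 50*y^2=-40*y^3 + 22*y^2 + 597*y - 180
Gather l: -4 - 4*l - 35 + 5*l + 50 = l + 11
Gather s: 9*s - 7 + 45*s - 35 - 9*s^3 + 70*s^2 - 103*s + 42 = -9*s^3 + 70*s^2 - 49*s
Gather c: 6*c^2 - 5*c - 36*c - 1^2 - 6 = 6*c^2 - 41*c - 7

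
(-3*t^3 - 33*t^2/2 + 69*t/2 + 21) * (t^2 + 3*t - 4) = -3*t^5 - 51*t^4/2 - 3*t^3 + 381*t^2/2 - 75*t - 84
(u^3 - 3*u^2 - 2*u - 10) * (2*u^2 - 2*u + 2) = 2*u^5 - 8*u^4 + 4*u^3 - 22*u^2 + 16*u - 20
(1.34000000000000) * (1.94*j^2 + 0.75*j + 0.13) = 2.5996*j^2 + 1.005*j + 0.1742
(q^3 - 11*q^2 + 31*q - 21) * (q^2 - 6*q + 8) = q^5 - 17*q^4 + 105*q^3 - 295*q^2 + 374*q - 168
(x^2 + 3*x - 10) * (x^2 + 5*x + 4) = x^4 + 8*x^3 + 9*x^2 - 38*x - 40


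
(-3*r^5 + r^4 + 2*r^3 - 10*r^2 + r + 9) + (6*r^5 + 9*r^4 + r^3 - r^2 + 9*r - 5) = 3*r^5 + 10*r^4 + 3*r^3 - 11*r^2 + 10*r + 4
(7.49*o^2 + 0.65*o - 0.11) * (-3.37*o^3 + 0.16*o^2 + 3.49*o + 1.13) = -25.2413*o^5 - 0.9921*o^4 + 26.6148*o^3 + 10.7146*o^2 + 0.3506*o - 0.1243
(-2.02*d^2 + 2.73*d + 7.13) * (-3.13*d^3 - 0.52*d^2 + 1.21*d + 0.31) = 6.3226*d^5 - 7.4945*d^4 - 26.1807*d^3 - 1.0305*d^2 + 9.4736*d + 2.2103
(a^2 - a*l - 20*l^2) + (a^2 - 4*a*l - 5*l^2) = 2*a^2 - 5*a*l - 25*l^2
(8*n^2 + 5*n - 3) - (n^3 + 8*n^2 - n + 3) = -n^3 + 6*n - 6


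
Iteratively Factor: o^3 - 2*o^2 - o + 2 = (o - 2)*(o^2 - 1) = (o - 2)*(o - 1)*(o + 1)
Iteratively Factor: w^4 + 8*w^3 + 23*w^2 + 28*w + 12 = (w + 3)*(w^3 + 5*w^2 + 8*w + 4) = (w + 2)*(w + 3)*(w^2 + 3*w + 2) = (w + 2)^2*(w + 3)*(w + 1)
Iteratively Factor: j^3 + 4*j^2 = (j)*(j^2 + 4*j) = j^2*(j + 4)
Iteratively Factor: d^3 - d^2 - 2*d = (d - 2)*(d^2 + d) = (d - 2)*(d + 1)*(d)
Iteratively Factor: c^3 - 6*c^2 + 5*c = (c - 5)*(c^2 - c) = (c - 5)*(c - 1)*(c)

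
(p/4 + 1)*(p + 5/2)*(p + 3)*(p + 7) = p^4/4 + 33*p^3/8 + 24*p^2 + 473*p/8 + 105/2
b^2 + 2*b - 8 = (b - 2)*(b + 4)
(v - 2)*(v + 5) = v^2 + 3*v - 10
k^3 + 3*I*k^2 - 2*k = k*(k + I)*(k + 2*I)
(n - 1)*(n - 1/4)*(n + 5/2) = n^3 + 5*n^2/4 - 23*n/8 + 5/8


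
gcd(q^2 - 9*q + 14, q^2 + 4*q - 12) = q - 2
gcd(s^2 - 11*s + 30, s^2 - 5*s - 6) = s - 6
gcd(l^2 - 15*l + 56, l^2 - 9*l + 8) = l - 8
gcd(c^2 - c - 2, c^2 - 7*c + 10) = c - 2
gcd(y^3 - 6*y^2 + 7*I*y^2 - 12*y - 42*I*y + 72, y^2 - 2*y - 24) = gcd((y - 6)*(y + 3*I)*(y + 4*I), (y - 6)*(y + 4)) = y - 6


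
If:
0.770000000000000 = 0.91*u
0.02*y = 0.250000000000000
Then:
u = 0.85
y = 12.50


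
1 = 1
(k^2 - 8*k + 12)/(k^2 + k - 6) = (k - 6)/(k + 3)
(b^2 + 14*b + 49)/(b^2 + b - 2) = (b^2 + 14*b + 49)/(b^2 + b - 2)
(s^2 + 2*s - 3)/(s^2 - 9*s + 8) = (s + 3)/(s - 8)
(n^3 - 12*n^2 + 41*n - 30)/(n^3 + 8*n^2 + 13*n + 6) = (n^3 - 12*n^2 + 41*n - 30)/(n^3 + 8*n^2 + 13*n + 6)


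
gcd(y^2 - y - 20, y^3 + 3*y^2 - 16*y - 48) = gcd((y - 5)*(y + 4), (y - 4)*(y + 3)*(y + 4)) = y + 4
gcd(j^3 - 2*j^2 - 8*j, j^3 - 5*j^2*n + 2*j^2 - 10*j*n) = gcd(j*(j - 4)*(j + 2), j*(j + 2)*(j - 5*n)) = j^2 + 2*j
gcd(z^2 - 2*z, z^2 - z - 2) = z - 2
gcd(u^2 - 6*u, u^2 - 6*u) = u^2 - 6*u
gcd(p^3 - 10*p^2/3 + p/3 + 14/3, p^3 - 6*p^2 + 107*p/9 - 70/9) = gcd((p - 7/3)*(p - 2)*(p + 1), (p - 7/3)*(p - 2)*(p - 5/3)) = p^2 - 13*p/3 + 14/3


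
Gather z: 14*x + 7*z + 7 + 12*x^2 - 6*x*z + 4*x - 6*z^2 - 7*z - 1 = 12*x^2 - 6*x*z + 18*x - 6*z^2 + 6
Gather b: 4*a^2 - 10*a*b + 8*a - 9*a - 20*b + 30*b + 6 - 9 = 4*a^2 - a + b*(10 - 10*a) - 3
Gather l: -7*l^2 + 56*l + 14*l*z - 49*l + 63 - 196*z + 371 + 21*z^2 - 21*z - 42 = -7*l^2 + l*(14*z + 7) + 21*z^2 - 217*z + 392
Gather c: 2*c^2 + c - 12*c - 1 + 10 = 2*c^2 - 11*c + 9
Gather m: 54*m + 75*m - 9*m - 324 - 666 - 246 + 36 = 120*m - 1200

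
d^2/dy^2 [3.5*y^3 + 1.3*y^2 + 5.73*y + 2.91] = 21.0*y + 2.6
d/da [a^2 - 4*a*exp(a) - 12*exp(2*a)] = -4*a*exp(a) + 2*a - 24*exp(2*a) - 4*exp(a)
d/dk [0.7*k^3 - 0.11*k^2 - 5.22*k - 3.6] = 2.1*k^2 - 0.22*k - 5.22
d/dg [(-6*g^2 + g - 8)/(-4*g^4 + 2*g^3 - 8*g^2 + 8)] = (-12*g^5 + 6*g^4 - 33*g^3 + 14*g^2 - 56*g + 2)/(4*g^8 - 4*g^7 + 17*g^6 - 8*g^5 + 8*g^3 - 32*g^2 + 16)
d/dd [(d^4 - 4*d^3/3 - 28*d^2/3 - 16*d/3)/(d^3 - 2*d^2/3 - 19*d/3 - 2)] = (9*d^4 - 48*d^3 + 77*d^2 + 60*d + 24)/(9*d^4 - 48*d^3 + 46*d^2 + 48*d + 9)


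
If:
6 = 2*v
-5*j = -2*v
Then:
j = 6/5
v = 3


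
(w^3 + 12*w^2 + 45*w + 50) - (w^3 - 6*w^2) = 18*w^2 + 45*w + 50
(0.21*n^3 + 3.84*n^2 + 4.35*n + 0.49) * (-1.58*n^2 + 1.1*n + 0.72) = -0.3318*n^5 - 5.8362*n^4 - 2.4978*n^3 + 6.7756*n^2 + 3.671*n + 0.3528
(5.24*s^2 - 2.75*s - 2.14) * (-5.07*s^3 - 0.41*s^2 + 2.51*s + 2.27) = -26.5668*s^5 + 11.7941*s^4 + 25.1297*s^3 + 5.8697*s^2 - 11.6139*s - 4.8578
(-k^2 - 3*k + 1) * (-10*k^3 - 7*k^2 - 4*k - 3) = 10*k^5 + 37*k^4 + 15*k^3 + 8*k^2 + 5*k - 3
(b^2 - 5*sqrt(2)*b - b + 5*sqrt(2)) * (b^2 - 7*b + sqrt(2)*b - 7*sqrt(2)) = b^4 - 8*b^3 - 4*sqrt(2)*b^3 - 3*b^2 + 32*sqrt(2)*b^2 - 28*sqrt(2)*b + 80*b - 70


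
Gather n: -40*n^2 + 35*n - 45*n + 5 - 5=-40*n^2 - 10*n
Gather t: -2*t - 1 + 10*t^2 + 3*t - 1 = 10*t^2 + t - 2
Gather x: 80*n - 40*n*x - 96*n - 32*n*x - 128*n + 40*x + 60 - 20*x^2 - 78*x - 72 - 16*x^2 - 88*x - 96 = -144*n - 36*x^2 + x*(-72*n - 126) - 108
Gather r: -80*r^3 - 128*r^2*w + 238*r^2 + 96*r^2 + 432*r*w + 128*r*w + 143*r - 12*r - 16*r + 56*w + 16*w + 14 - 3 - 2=-80*r^3 + r^2*(334 - 128*w) + r*(560*w + 115) + 72*w + 9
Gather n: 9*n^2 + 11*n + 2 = 9*n^2 + 11*n + 2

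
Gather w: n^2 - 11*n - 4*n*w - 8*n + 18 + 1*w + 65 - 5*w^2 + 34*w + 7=n^2 - 19*n - 5*w^2 + w*(35 - 4*n) + 90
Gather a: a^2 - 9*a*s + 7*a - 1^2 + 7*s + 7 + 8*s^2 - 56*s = a^2 + a*(7 - 9*s) + 8*s^2 - 49*s + 6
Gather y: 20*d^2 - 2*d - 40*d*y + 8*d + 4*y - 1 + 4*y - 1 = 20*d^2 + 6*d + y*(8 - 40*d) - 2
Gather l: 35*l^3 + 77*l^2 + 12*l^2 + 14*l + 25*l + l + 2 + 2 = 35*l^3 + 89*l^2 + 40*l + 4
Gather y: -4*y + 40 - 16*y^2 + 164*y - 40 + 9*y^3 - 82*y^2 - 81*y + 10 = 9*y^3 - 98*y^2 + 79*y + 10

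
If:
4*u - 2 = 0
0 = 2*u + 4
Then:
No Solution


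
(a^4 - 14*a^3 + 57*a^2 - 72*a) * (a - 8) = a^5 - 22*a^4 + 169*a^3 - 528*a^2 + 576*a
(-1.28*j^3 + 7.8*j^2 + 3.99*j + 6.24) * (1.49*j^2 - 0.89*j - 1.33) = -1.9072*j^5 + 12.7612*j^4 + 0.7055*j^3 - 4.6275*j^2 - 10.8603*j - 8.2992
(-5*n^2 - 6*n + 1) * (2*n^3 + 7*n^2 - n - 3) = -10*n^5 - 47*n^4 - 35*n^3 + 28*n^2 + 17*n - 3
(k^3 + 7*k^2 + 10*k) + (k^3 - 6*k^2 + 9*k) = 2*k^3 + k^2 + 19*k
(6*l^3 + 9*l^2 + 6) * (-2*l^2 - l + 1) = -12*l^5 - 24*l^4 - 3*l^3 - 3*l^2 - 6*l + 6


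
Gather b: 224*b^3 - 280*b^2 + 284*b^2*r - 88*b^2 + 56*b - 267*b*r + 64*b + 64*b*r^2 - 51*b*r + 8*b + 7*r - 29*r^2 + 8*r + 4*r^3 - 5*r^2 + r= 224*b^3 + b^2*(284*r - 368) + b*(64*r^2 - 318*r + 128) + 4*r^3 - 34*r^2 + 16*r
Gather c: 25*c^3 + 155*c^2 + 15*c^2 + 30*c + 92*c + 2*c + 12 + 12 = 25*c^3 + 170*c^2 + 124*c + 24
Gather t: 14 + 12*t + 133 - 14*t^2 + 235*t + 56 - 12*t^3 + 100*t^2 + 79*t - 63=-12*t^3 + 86*t^2 + 326*t + 140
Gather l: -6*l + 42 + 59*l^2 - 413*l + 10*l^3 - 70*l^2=10*l^3 - 11*l^2 - 419*l + 42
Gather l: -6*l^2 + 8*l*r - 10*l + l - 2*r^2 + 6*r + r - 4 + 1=-6*l^2 + l*(8*r - 9) - 2*r^2 + 7*r - 3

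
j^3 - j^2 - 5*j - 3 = (j - 3)*(j + 1)^2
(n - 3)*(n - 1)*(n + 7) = n^3 + 3*n^2 - 25*n + 21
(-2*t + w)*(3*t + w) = -6*t^2 + t*w + w^2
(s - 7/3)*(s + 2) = s^2 - s/3 - 14/3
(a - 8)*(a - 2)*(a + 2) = a^3 - 8*a^2 - 4*a + 32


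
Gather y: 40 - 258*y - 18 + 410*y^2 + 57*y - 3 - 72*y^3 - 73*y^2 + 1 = -72*y^3 + 337*y^2 - 201*y + 20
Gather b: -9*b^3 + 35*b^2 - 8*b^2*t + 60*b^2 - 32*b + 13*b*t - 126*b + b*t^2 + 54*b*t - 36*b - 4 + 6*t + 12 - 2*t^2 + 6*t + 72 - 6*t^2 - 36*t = -9*b^3 + b^2*(95 - 8*t) + b*(t^2 + 67*t - 194) - 8*t^2 - 24*t + 80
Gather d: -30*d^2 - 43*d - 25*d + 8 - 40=-30*d^2 - 68*d - 32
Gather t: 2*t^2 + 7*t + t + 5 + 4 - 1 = 2*t^2 + 8*t + 8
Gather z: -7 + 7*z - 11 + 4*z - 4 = 11*z - 22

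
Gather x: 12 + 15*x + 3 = 15*x + 15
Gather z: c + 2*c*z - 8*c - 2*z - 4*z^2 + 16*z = -7*c - 4*z^2 + z*(2*c + 14)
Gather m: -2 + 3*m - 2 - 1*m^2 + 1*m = -m^2 + 4*m - 4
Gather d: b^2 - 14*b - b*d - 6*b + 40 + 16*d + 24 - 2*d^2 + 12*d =b^2 - 20*b - 2*d^2 + d*(28 - b) + 64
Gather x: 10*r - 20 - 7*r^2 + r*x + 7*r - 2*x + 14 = -7*r^2 + 17*r + x*(r - 2) - 6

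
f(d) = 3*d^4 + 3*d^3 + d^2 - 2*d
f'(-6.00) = -2282.00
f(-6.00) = 3288.00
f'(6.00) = 2926.00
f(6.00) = 4560.00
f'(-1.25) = -13.88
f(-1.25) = 5.53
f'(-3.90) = -584.74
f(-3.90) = 539.09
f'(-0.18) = -2.14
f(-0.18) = 0.38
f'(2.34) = 205.72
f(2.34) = 129.18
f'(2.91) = 375.74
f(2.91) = 291.70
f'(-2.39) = -119.19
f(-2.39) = 67.42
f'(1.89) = 114.94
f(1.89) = 58.33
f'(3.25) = 511.50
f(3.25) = 441.75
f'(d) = 12*d^3 + 9*d^2 + 2*d - 2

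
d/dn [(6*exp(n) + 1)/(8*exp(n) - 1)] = -14*exp(n)/(8*exp(n) - 1)^2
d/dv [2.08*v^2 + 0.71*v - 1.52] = 4.16*v + 0.71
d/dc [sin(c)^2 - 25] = sin(2*c)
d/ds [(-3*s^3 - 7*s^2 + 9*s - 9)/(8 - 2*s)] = (6*s^3 - 29*s^2 - 56*s + 27)/(2*(s^2 - 8*s + 16))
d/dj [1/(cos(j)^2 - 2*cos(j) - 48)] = 2*(cos(j) - 1)*sin(j)/(sin(j)^2 + 2*cos(j) + 47)^2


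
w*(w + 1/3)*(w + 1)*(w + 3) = w^4 + 13*w^3/3 + 13*w^2/3 + w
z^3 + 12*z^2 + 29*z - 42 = (z - 1)*(z + 6)*(z + 7)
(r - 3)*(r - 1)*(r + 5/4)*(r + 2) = r^4 - 3*r^3/4 - 15*r^2/2 - r/4 + 15/2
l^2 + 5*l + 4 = (l + 1)*(l + 4)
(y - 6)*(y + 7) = y^2 + y - 42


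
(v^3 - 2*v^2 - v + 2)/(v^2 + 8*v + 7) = (v^2 - 3*v + 2)/(v + 7)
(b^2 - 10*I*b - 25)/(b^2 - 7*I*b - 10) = (b - 5*I)/(b - 2*I)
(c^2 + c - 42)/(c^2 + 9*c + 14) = (c - 6)/(c + 2)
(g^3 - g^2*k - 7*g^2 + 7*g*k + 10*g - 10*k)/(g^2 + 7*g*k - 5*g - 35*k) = (g^2 - g*k - 2*g + 2*k)/(g + 7*k)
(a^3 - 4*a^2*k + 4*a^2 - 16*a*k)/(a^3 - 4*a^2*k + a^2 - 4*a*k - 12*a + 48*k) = a/(a - 3)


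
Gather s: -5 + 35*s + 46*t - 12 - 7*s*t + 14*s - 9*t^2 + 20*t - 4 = s*(49 - 7*t) - 9*t^2 + 66*t - 21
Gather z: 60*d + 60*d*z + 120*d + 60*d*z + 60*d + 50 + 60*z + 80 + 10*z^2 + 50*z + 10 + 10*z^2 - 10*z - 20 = 240*d + 20*z^2 + z*(120*d + 100) + 120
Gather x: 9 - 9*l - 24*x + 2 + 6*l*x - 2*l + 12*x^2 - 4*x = -11*l + 12*x^2 + x*(6*l - 28) + 11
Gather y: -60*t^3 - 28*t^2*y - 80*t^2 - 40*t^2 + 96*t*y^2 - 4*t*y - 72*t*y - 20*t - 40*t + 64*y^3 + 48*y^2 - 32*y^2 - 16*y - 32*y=-60*t^3 - 120*t^2 - 60*t + 64*y^3 + y^2*(96*t + 16) + y*(-28*t^2 - 76*t - 48)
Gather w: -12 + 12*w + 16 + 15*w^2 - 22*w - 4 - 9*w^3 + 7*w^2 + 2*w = -9*w^3 + 22*w^2 - 8*w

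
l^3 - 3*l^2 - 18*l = l*(l - 6)*(l + 3)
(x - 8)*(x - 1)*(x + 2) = x^3 - 7*x^2 - 10*x + 16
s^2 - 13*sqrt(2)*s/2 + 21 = (s - 7*sqrt(2)/2)*(s - 3*sqrt(2))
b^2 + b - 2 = (b - 1)*(b + 2)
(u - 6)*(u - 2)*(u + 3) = u^3 - 5*u^2 - 12*u + 36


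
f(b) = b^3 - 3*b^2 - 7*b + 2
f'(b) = 3*b^2 - 6*b - 7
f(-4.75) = -139.61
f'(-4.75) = 89.19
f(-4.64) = -130.01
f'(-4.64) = 85.43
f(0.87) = -5.70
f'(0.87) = -9.95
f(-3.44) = -50.13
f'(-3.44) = 49.14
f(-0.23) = 3.44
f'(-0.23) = -5.46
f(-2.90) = -27.32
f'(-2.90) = 35.63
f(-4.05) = -85.29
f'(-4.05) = 66.51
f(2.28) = -17.70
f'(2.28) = -5.08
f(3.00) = -19.00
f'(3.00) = 2.00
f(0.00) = 2.00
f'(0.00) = -7.00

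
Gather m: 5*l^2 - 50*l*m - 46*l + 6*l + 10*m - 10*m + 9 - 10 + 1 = 5*l^2 - 50*l*m - 40*l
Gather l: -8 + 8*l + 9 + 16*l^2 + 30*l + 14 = 16*l^2 + 38*l + 15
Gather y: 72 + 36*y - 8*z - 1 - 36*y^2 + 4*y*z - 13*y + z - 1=-36*y^2 + y*(4*z + 23) - 7*z + 70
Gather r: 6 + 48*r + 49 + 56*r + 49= 104*r + 104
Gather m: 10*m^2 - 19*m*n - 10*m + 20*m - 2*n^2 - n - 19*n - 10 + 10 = 10*m^2 + m*(10 - 19*n) - 2*n^2 - 20*n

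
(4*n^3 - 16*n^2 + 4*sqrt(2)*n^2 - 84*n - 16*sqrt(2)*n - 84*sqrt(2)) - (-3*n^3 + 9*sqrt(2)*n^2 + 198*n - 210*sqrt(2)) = 7*n^3 - 16*n^2 - 5*sqrt(2)*n^2 - 282*n - 16*sqrt(2)*n + 126*sqrt(2)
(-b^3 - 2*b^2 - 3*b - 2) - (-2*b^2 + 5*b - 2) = -b^3 - 8*b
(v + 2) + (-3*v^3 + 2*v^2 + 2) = -3*v^3 + 2*v^2 + v + 4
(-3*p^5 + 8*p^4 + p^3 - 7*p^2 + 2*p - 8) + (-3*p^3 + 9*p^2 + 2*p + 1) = -3*p^5 + 8*p^4 - 2*p^3 + 2*p^2 + 4*p - 7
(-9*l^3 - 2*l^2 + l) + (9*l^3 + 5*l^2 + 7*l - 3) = 3*l^2 + 8*l - 3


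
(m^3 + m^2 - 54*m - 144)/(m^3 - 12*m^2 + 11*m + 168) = (m + 6)/(m - 7)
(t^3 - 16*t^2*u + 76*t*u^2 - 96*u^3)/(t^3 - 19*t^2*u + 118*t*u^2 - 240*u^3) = (t - 2*u)/(t - 5*u)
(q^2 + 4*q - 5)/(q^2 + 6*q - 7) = (q + 5)/(q + 7)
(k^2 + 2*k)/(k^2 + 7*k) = (k + 2)/(k + 7)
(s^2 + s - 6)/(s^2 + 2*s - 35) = (s^2 + s - 6)/(s^2 + 2*s - 35)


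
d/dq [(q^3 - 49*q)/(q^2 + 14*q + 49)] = (q^2 + 14*q - 49)/(q^2 + 14*q + 49)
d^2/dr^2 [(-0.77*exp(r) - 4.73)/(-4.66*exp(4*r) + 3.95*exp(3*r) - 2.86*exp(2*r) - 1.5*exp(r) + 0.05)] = (150.489108*exp(8*r) + 1487.529318*exp(7*r) - 1933.917326*exp(6*r) + 1346.136231*exp(5*r) - 592.351298*exp(4*r) + 111.060697*exp(3*r) + 53.128185*exp(2*r) + 13.40581*exp(r) + 0.356675)*exp(r)/(101.194696*exp(12*r) - 257.32986*exp(11*r) + 404.442798*exp(10*r) - 279.773795*exp(9*r) + 79.299918*exp(8*r) + 98.75349*exp(7*r) - 53.162999*exp(6*r) + 11.4378*exp(5*r) + 19.89051*exp(4*r) + 2.058375*exp(3*r) - 0.31605*exp(2*r) + 0.01125*exp(r) - 0.000125)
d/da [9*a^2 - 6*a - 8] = 18*a - 6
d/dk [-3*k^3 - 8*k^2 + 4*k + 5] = -9*k^2 - 16*k + 4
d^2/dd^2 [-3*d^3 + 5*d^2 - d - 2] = 10 - 18*d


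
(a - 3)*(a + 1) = a^2 - 2*a - 3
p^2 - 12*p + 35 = (p - 7)*(p - 5)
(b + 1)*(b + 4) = b^2 + 5*b + 4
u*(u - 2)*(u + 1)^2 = u^4 - 3*u^2 - 2*u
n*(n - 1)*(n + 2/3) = n^3 - n^2/3 - 2*n/3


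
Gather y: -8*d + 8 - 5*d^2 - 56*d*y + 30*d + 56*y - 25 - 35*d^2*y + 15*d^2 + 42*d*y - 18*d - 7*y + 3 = 10*d^2 + 4*d + y*(-35*d^2 - 14*d + 49) - 14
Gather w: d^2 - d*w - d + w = d^2 - d + w*(1 - d)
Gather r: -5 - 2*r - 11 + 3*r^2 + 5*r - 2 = 3*r^2 + 3*r - 18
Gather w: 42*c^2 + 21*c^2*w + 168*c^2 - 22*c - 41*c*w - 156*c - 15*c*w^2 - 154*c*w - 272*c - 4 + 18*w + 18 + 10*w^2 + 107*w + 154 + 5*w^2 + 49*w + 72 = 210*c^2 - 450*c + w^2*(15 - 15*c) + w*(21*c^2 - 195*c + 174) + 240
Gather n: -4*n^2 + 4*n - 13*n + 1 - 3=-4*n^2 - 9*n - 2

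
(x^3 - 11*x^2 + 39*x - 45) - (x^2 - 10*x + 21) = x^3 - 12*x^2 + 49*x - 66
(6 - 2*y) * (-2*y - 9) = 4*y^2 + 6*y - 54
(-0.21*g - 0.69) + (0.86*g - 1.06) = 0.65*g - 1.75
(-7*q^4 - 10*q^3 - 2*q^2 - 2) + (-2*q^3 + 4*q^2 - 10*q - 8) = -7*q^4 - 12*q^3 + 2*q^2 - 10*q - 10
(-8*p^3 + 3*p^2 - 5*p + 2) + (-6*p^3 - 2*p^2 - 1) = -14*p^3 + p^2 - 5*p + 1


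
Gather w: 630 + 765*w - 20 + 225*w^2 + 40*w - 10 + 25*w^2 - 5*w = 250*w^2 + 800*w + 600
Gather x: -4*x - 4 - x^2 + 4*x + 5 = 1 - x^2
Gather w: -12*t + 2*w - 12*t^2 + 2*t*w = -12*t^2 - 12*t + w*(2*t + 2)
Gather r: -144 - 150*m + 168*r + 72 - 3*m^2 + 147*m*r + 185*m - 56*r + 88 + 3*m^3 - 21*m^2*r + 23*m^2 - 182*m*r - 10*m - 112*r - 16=3*m^3 + 20*m^2 + 25*m + r*(-21*m^2 - 35*m)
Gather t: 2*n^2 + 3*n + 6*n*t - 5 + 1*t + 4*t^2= 2*n^2 + 3*n + 4*t^2 + t*(6*n + 1) - 5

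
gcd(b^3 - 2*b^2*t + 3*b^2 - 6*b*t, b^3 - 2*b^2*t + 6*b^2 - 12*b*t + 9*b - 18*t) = -b^2 + 2*b*t - 3*b + 6*t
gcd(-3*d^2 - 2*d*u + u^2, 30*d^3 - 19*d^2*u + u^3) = -3*d + u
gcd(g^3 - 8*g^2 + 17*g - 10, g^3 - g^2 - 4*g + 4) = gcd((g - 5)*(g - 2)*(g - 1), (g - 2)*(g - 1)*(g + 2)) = g^2 - 3*g + 2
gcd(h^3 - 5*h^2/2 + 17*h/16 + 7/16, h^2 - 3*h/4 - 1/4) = h^2 - 3*h/4 - 1/4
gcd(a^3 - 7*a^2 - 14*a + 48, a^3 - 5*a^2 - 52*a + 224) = a - 8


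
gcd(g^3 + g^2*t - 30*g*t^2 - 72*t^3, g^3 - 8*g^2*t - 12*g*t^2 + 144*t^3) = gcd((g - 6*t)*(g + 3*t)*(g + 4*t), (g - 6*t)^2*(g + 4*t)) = -g^2 + 2*g*t + 24*t^2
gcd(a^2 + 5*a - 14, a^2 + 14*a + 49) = a + 7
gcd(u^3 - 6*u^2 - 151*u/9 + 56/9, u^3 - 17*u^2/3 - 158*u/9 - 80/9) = u - 8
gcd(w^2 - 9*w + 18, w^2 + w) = 1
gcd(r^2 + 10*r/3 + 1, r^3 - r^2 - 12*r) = r + 3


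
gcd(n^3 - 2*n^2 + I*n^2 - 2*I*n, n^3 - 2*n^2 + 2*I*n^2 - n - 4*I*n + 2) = n^2 + n*(-2 + I) - 2*I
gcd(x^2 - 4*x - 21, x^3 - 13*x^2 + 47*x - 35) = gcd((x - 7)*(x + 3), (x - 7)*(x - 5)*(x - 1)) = x - 7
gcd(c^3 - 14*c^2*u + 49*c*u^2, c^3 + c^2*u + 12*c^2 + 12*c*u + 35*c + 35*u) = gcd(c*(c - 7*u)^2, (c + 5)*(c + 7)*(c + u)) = 1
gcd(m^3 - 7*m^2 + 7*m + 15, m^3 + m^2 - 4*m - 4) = m + 1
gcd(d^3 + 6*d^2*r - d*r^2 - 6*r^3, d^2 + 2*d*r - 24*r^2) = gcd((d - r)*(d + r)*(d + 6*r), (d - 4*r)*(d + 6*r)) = d + 6*r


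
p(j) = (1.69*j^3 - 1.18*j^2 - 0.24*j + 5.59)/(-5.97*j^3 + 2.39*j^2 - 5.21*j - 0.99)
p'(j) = (5.07*j^2 - 2.36*j - 0.24)/(-5.97*j^3 + 2.39*j^2 - 5.21*j - 0.99) + (17.91*j^2 - 4.78*j + 5.21)*(1.69*j^3 - 1.18*j^2 - 0.24*j + 5.59)/(-5.97*j^3 + 2.39*j^2 - 5.21*j - 0.99)^2 = (-3.0055*j^4 - 20.4754*j^3 + 101.819*j^2 - 24.3838*j + 29.3615)/(35.6409*j^6 - 28.5366*j^5 + 67.9195*j^4 - 13.0832*j^3 + 22.4119*j^2 + 10.3158*j + 0.9801)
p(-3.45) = -0.27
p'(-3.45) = 0.02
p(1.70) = -0.31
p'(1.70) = 0.15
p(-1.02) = 0.21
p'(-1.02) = 1.03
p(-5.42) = -0.28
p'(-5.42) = 0.00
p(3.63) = -0.26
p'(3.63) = -0.00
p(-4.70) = -0.28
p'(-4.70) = 0.01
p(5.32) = -0.26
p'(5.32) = -0.00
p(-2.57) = -0.23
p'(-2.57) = 0.06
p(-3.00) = -0.25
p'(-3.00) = 0.03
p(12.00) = -0.27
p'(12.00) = -0.00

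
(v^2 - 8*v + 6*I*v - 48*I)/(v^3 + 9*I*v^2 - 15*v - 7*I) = (v^2 + v*(-8 + 6*I) - 48*I)/(v^3 + 9*I*v^2 - 15*v - 7*I)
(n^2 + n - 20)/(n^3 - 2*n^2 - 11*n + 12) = (n + 5)/(n^2 + 2*n - 3)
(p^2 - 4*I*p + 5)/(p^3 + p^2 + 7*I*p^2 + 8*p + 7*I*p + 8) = (p^2 - 4*I*p + 5)/(p^3 + p^2*(1 + 7*I) + p*(8 + 7*I) + 8)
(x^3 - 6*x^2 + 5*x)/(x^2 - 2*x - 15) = x*(x - 1)/(x + 3)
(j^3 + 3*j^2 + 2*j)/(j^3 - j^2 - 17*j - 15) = j*(j + 2)/(j^2 - 2*j - 15)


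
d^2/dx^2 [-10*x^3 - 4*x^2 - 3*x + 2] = -60*x - 8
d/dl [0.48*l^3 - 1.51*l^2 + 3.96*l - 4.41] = 1.44*l^2 - 3.02*l + 3.96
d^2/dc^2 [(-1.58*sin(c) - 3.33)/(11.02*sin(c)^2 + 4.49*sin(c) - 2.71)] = (191.875832*sin(c)^5 + 1539.408044*sin(c)^4 + 393.664154*sin(c)^3 - 1942.229633*sin(c)^2 - 1219.596235*sin(c) - 371.612402)/(11.02*sin(c)^2 + 4.49*sin(c) - 2.71)^3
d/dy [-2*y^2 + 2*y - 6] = 2 - 4*y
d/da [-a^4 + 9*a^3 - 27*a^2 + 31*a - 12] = -4*a^3 + 27*a^2 - 54*a + 31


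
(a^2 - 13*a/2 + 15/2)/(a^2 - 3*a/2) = (a - 5)/a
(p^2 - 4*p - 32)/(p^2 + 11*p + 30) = (p^2 - 4*p - 32)/(p^2 + 11*p + 30)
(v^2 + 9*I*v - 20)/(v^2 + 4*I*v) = (v + 5*I)/v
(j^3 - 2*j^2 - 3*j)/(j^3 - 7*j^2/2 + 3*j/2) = 2*(j + 1)/(2*j - 1)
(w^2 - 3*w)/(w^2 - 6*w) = (w - 3)/(w - 6)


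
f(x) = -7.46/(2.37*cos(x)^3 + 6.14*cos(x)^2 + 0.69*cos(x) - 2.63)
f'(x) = -7.46*(7.11*sin(x)*cos(x)^2 + 12.28*sin(x)*cos(x) + 0.69*sin(x))/(2.37*cos(x)^3 + 6.14*cos(x)^2 + 0.69*cos(x) - 2.63)^2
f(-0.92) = -13.12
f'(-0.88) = 78.25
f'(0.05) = -0.17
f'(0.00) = 0.00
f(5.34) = -20.04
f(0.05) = -1.14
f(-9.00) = -162.65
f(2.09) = 4.26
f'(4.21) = -7.19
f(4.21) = 4.14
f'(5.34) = 451.14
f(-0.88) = -8.15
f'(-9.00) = -6717.08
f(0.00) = -1.14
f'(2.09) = 7.72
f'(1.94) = 4.08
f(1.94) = 3.41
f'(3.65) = -1032.63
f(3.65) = 58.58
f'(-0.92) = 197.23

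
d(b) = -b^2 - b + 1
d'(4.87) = -10.74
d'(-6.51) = 12.02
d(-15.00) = -209.00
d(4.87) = -27.59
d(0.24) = 0.70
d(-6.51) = -34.87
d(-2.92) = -4.61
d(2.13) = -5.67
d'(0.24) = -1.48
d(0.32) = 0.58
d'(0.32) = -1.64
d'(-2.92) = 4.84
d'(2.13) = -5.26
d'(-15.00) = 29.00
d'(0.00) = -1.00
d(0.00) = 1.00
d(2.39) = -7.10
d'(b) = -2*b - 1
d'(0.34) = -1.68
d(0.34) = 0.54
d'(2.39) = -5.78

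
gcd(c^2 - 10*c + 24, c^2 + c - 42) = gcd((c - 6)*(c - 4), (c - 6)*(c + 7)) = c - 6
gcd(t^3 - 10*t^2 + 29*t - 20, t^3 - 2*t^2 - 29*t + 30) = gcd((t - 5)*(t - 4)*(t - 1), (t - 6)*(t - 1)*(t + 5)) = t - 1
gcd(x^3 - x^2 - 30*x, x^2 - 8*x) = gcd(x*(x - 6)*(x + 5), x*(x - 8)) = x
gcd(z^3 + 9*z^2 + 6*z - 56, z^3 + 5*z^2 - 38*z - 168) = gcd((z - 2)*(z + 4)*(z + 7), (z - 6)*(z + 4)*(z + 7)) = z^2 + 11*z + 28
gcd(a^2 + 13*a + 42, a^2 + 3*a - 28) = a + 7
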